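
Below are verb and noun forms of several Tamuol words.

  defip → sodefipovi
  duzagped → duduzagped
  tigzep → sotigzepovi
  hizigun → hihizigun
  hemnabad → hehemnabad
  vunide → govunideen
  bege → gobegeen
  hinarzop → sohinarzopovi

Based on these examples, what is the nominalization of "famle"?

gofamleen

vunide and tigzep both have last vowel 'e' yet inflect differently (govunideen, sotigzepovi), so the last vowel is not what conditions the rule; the final letter is.
"famle" ends in -e. The stems ending in -e (vunide → govunideen, bege → gobegeen) add go- … -en around the stem.
The other patterns: stems ending in -p add so- … -ovi around the stem; stems ending in -d or -n repeat the first consonant+vowel as a prefix.
So famle → gofamleen.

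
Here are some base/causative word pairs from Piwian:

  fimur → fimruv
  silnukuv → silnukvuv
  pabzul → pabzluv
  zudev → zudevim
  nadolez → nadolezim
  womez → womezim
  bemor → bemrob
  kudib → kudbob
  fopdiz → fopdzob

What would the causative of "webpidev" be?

webpidevim

silnukuv and zudev both end in -v yet inflect differently (silnukvuv, zudevim), so the final letter is not what conditions the rule; the last vowel is.
"webpidev" has last vowel 'e'. The stems whose last vowel is 'e' (zudev → zudevim, nadolez → nadolezim, womez → womezim) add -im.
The other patterns: stems whose last vowel is 'u' delete the last vowel and add -uv; stems whose last vowel is 'i' or 'o' delete the last vowel and add -ob.
So webpidev → webpidevim.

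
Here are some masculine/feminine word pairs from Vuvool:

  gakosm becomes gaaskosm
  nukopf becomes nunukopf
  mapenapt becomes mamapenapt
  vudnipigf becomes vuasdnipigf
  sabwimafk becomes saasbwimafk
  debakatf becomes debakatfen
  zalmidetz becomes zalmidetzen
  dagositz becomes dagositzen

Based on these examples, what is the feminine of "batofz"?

baastofz

"batofz" has second-to-last letter 'f'. The one such stem in the data (sabwimafk → saasbwimafk) inserts -as- after the first vowel (as do gakosm, vudnipigf), so the same rule applies.
The other patterns: stems whose second-to-last letter is 't' add -en; stems whose second-to-last letter is 'p' repeat the first consonant+vowel as a prefix.
So batofz → baastofz.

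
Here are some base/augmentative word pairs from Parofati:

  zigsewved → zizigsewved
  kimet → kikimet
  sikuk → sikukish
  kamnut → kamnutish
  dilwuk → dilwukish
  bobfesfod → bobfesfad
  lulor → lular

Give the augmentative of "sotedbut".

kimet and kamnut both end in -t yet inflect differently (kikimet, kamnutish), so the final letter is not what conditions the rule; the last vowel is.
"sotedbut" has last vowel 'u'. The stems whose last vowel is 'u' (sikuk → sikukish, kamnut → kamnutish, dilwuk → dilwukish) add -ish.
So sotedbut → sotedbutish.

sotedbutish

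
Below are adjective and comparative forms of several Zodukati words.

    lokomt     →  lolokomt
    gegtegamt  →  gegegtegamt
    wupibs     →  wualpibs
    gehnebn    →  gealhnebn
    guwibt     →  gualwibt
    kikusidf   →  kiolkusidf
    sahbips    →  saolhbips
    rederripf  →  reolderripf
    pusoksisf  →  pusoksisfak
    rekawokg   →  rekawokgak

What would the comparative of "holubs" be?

hoallubs

lokomt and guwibt both end in -t yet inflect differently (lolokomt, gualwibt), so the final letter is not what conditions the rule; the second-to-last letter is.
"holubs" has second-to-last letter 'b'. The stems whose second-to-last letter is 'b' (wupibs → wualpibs, gehnebn → gealhnebn, guwibt → gualwibt) insert -al- after the first vowel.
So holubs → hoallubs.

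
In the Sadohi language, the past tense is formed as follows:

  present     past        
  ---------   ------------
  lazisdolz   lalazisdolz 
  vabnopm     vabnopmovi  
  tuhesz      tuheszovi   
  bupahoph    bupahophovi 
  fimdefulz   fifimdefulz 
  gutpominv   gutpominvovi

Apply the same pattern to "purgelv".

lazisdolz and tuhesz both end in -z yet inflect differently (lalazisdolz, tuheszovi), so the final letter is not what conditions the rule; the second-to-last letter is.
"purgelv" has second-to-last letter 'l'. The stems whose second-to-last letter is 'l' (lazisdolz → lalazisdolz, fimdefulz → fifimdefulz) repeat the first consonant+vowel as a prefix.
The other pattern: stems whose second-to-last letter is 'n', 'p' or 's' add -ovi.
So purgelv → pupurgelv.

pupurgelv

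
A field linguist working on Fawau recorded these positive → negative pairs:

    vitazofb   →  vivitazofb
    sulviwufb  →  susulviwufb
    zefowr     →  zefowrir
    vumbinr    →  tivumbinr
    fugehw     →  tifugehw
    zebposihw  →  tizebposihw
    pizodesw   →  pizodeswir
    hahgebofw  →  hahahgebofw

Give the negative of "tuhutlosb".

fugehw and hahgebofw both end in -w yet inflect differently (tifugehw, hahahgebofw), so the final letter is not what conditions the rule; the second-to-last letter is.
"tuhutlosb" has second-to-last letter 's'. The one such stem in the data (pizodesw → pizodeswir) adds -ir, so the same rule applies.
So tuhutlosb → tuhutlosbir.

tuhutlosbir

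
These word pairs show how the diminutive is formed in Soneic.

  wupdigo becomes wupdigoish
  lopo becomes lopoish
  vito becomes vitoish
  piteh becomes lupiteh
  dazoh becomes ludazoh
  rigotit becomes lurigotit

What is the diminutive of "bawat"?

wupdigo and dazoh both have last vowel 'o' yet inflect differently (wupdigoish, ludazoh), so the last vowel is not what conditions the rule; the final letter is.
"bawat" ends in -t. The one such stem in the data (rigotit → lurigotit) adds the prefix lu-, so the same rule applies.
So bawat → lubawat.

lubawat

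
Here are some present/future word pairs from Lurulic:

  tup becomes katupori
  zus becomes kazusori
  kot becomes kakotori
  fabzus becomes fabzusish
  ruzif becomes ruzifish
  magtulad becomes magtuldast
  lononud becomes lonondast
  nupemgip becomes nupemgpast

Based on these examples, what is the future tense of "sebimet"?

zus and fabzus both end in -s yet inflect differently (kazusori, fabzusish), so the final letter is not what conditions the rule; the number of vowels is.
"sebimet" has 3 vowels. The stems with 3 vowels (magtulad → magtuldast, lononud → lonondast, nupemgip → nupemgpast) delete the last vowel and add -ast.
The other patterns: stems with 1 vowel add ka- … -ori around the stem; stems with 2 vowels add -ish.
So sebimet → sebimtast.

sebimtast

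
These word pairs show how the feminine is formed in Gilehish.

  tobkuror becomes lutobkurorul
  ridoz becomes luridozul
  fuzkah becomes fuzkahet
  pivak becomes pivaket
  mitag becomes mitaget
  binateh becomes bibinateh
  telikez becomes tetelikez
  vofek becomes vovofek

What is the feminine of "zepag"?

"zepag" has last vowel 'a'. The stems whose last vowel is 'a' (fuzkah → fuzkahet, pivak → pivaket, mitag → mitaget) add -et.
The other patterns: stems whose last vowel is 'o' add lu- … -ul around the stem; stems whose last vowel is 'e' repeat the first consonant+vowel as a prefix.
So zepag → zepaget.

zepaget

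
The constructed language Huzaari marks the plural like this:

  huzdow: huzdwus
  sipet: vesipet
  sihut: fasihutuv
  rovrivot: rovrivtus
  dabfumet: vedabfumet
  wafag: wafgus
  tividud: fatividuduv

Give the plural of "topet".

sihut and rovrivot both end in -t yet inflect differently (fasihutuv, rovrivtus), so the final letter is not what conditions the rule; the last vowel is.
"topet" has last vowel 'e'. The stems whose last vowel is 'e' (dabfumet → vedabfumet, sipet → vesipet) add the prefix ve-.
The other patterns: stems whose last vowel is 'u' add fa- … -uv around the stem; stems whose last vowel is 'a' or 'o' delete the last vowel and add -us.
So topet → vetopet.

vetopet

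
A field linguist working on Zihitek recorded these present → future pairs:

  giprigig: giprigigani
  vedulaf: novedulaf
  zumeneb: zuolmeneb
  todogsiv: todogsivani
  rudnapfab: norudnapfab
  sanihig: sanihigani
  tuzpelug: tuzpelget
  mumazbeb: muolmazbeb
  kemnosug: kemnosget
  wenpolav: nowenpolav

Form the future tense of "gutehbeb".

wenpolav and todogsiv both end in -v yet inflect differently (nowenpolav, todogsivani), so the final letter is not what conditions the rule; the last vowel is.
"gutehbeb" has last vowel 'e'. The stems whose last vowel is 'e' (zumeneb → zuolmeneb, mumazbeb → muolmazbeb) insert -ol- after the first vowel.
The other patterns: stems whose last vowel is 'a' add the prefix no-; stems whose last vowel is 'u' delete the last vowel and add -et; stems whose last vowel is 'i' add -ani.
So gutehbeb → guoltehbeb.

guoltehbeb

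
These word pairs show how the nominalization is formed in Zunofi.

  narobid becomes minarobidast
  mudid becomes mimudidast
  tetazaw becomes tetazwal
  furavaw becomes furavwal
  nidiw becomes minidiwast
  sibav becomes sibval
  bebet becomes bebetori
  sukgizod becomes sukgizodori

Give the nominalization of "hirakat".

hiraktal

nidiw and furavaw both end in -w yet inflect differently (minidiwast, furavwal), so the final letter is not what conditions the rule; the last vowel is.
"hirakat" has last vowel 'a'. The stems whose last vowel is 'a' (furavaw → furavwal, tetazaw → tetazwal, sibav → sibval) delete the last vowel and add -al.
So hirakat → hiraktal.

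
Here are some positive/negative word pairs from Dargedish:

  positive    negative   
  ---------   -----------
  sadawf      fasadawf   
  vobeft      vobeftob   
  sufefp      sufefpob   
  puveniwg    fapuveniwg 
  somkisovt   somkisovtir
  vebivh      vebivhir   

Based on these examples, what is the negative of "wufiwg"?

somkisovt and vobeft both end in -t yet inflect differently (somkisovtir, vobeftob), so the final letter is not what conditions the rule; the second-to-last letter is.
"wufiwg" has second-to-last letter 'w'. The stems whose second-to-last letter is 'w' (puveniwg → fapuveniwg, sadawf → fasadawf) add the prefix fa-.
So wufiwg → fawufiwg.

fawufiwg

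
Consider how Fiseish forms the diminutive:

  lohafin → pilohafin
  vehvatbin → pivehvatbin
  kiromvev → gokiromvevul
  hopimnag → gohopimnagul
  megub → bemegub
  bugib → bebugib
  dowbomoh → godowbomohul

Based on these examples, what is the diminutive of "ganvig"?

goganvigul

lohafin and bugib both have last vowel 'i' yet inflect differently (pilohafin, bebugib), so the last vowel is not what conditions the rule; the final letter is.
"ganvig" ends in -g. The one such stem in the data (hopimnag → gohopimnagul) adds go- … -ul around the stem, so the same rule applies.
The other patterns: stems ending in -n add the prefix pi-; stems ending in -b add the prefix be-.
So ganvig → goganvigul.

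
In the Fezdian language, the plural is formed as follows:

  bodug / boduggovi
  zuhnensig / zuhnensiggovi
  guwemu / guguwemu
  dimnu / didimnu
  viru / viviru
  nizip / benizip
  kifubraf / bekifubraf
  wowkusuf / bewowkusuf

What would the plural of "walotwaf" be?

bewalotwaf

"walotwaf" ends in -f. The stems ending in -f (kifubraf → bekifubraf, wowkusuf → bewowkusuf) add the prefix be-.
The other patterns: stems ending in -g double the final consonant and add -ovi; stems ending in -u repeat the first consonant+vowel as a prefix.
So walotwaf → bewalotwaf.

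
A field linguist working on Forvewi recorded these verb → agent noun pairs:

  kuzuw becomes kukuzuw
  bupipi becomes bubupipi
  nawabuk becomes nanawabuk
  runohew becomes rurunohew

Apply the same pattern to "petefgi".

Every pair shown (kuzuw → kukuzuw, bupipi → bubupipi, nawabuk → nanawabuk, …) follows the same rule: repeat the first consonant+vowel as a prefix.
So petefgi → pepetefgi.

pepetefgi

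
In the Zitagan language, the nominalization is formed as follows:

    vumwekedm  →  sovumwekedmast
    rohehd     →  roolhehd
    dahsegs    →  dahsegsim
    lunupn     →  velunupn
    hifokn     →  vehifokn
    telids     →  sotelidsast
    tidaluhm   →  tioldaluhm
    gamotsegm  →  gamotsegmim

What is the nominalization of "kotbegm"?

kotbegmim

"kotbegm" has second-to-last letter 'g'. The stems whose second-to-last letter is 'g' (dahsegs → dahsegsim, gamotsegm → gamotsegmim) add -im.
So kotbegm → kotbegmim.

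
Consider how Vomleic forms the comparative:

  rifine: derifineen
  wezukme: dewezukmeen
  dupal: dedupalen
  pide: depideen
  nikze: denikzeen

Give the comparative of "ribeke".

deribekeen

Every pair shown (rifine → derifineen, wezukme → dewezukmeen, dupal → dedupalen, …) follows the same rule: add de- … -en around the stem.
So ribeke → deribekeen.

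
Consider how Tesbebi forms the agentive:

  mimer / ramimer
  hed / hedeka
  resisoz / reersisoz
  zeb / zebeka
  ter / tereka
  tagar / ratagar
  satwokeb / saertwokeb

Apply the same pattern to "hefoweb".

ter and mimer both end in -r yet inflect differently (tereka, ramimer), so the final letter is not what conditions the rule; the number of vowels is.
"hefoweb" has 3 vowels. The stems with 3 vowels (satwokeb → saertwokeb, resisoz → reersisoz) insert -er- after the first vowel.
The other patterns: stems with 1 vowel add -eka; stems with 2 vowels add the prefix ra-.
So hefoweb → heerfoweb.

heerfoweb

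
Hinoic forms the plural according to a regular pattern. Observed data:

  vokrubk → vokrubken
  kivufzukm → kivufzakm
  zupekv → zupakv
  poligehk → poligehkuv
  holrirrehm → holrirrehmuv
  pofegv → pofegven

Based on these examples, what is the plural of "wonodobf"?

wonodobfen

"wonodobf" has second-to-last letter 'b'. The one such stem in the data (vokrubk → vokrubken) adds -en, so the same rule applies.
The other patterns: stems whose second-to-last letter is 'k' change the last vowel to 'a'; stems whose second-to-last letter is 'h' add -uv.
So wonodobf → wonodobfen.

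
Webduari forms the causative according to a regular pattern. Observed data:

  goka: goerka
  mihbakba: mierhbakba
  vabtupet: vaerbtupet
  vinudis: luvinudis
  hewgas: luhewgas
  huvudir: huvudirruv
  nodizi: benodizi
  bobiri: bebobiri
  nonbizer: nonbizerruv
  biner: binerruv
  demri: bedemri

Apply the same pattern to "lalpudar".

"lalpudar" ends in -r. The stems ending in -r (biner → binerruv, nonbizer → nonbizerruv, huvudir → huvudirruv) double the final consonant and add -uv.
The other patterns: stems ending in -s add the prefix lu-; stems ending in -i add the prefix be-; stems ending in -a or -t insert -er- after the first vowel.
So lalpudar → lalpudarruv.

lalpudarruv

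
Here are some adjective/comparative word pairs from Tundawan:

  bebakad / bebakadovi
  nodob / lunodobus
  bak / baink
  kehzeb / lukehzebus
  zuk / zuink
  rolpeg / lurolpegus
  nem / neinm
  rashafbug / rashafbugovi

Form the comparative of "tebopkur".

"tebopkur" has 3 vowels. The stems with 3 vowels (rashafbug → rashafbugovi, bebakad → bebakadovi) add -ovi.
So tebopkur → tebopkurovi.

tebopkurovi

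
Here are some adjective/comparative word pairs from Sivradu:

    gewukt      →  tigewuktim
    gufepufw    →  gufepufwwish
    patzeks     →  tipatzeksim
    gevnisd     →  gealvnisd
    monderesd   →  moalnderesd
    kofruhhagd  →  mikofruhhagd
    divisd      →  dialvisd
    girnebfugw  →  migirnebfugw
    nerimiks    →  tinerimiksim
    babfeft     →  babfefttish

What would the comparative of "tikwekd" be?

titikwekdim

gewukt and babfeft both end in -t yet inflect differently (tigewuktim, babfefttish), so the final letter is not what conditions the rule; the second-to-last letter is.
"tikwekd" has second-to-last letter 'k'. The stems whose second-to-last letter is 'k' (gewukt → tigewuktim, patzeks → tipatzeksim, nerimiks → tinerimiksim) add ti- … -im around the stem.
The other patterns: stems whose second-to-last letter is 's' insert -al- after the first vowel; stems whose second-to-last letter is 'f' double the final consonant and add -ish; stems whose second-to-last letter is 'g' add the prefix mi-.
So tikwekd → titikwekdim.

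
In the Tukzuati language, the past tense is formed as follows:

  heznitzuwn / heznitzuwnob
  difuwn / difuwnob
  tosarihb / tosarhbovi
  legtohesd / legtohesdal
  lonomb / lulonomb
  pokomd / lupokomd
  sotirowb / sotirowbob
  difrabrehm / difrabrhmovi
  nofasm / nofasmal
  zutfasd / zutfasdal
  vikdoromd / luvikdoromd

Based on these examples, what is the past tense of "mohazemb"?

lumohazemb

tosarihb and sotirowb both end in -b yet inflect differently (tosarhbovi, sotirowbob), so the final letter is not what conditions the rule; the second-to-last letter is.
"mohazemb" has second-to-last letter 'm'. The stems whose second-to-last letter is 'm' (lonomb → lulonomb, pokomd → lupokomd, vikdoromd → luvikdoromd) add the prefix lu-.
So mohazemb → lumohazemb.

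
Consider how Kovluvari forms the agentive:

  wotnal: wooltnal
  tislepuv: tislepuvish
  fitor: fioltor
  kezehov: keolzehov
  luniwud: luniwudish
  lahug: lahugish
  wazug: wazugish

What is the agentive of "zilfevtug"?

tislepuv and kezehov both end in -v yet inflect differently (tislepuvish, keolzehov), so the final letter is not what conditions the rule; the last vowel is.
"zilfevtug" has last vowel 'u'. The stems whose last vowel is 'u' (tislepuv → tislepuvish, lahug → lahugish, luniwud → luniwudish) add -ish.
So zilfevtug → zilfevtugish.

zilfevtugish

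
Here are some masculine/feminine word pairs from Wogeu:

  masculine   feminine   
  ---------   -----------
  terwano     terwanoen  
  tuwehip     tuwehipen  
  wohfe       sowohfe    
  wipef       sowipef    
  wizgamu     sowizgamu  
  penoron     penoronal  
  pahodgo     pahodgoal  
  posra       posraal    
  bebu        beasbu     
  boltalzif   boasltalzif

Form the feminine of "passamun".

terwano and pahodgo both end in -o yet inflect differently (terwanoen, pahodgoal), so the final letter is not what conditions the rule; the first letter is.
"passamun" begins with p-. The stems beginning with p- (penoron → penoronal, pahodgo → pahodgoal, posra → posraal) add -al.
The other patterns: stems beginning with t- add -en; stems beginning with w- add the prefix so-; stems beginning with b- insert -as- after the first vowel.
So passamun → passamunal.

passamunal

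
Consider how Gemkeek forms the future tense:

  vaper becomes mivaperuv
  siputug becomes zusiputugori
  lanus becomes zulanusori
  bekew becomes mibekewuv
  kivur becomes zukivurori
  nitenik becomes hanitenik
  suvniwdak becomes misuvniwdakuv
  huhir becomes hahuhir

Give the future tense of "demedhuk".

kivur and huhir both end in -r yet inflect differently (zukivurori, hahuhir), so the final letter is not what conditions the rule; the last vowel is.
"demedhuk" has last vowel 'u'. The stems whose last vowel is 'u' (siputug → zusiputugori, kivur → zukivurori, lanus → zulanusori) add zu- … -ori around the stem.
So demedhuk → zudemedhukori.

zudemedhukori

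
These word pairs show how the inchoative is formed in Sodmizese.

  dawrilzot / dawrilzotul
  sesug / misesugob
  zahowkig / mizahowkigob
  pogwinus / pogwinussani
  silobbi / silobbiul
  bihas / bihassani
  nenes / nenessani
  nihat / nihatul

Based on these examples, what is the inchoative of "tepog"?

pogwinus and sesug both have last vowel 'u' yet inflect differently (pogwinussani, misesugob), so the last vowel is not what conditions the rule; the final letter is.
"tepog" ends in -g. The stems ending in -g (sesug → misesugob, zahowkig → mizahowkigob) add mi- … -ob around the stem.
The other patterns: stems ending in -s double the final consonant and add -ani; stems ending in -i or -t add -ul.
So tepog → mitepogob.

mitepogob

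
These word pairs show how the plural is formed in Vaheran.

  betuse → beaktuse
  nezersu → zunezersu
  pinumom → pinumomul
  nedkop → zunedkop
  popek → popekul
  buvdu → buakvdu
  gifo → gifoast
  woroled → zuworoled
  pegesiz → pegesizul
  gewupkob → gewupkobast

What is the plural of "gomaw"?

buvdu and nezersu both end in -u yet inflect differently (buakvdu, zunezersu), so the final letter is not what conditions the rule; the first letter is.
"gomaw" begins with g-. The stems beginning with g- (gifo → gifoast, gewupkob → gewupkobast) add -ast.
The other patterns: stems beginning with b- insert -ak- after the first vowel; stems beginning with p- add -ul; stems beginning with n- or w- add the prefix zu-.
So gomaw → gomawast.

gomawast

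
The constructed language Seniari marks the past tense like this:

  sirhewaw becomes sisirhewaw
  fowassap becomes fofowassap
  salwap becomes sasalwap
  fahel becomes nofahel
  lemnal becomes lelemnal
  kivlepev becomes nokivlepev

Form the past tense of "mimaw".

mimimaw

lemnal and fahel both end in -l yet inflect differently (lelemnal, nofahel), so the final letter is not what conditions the rule; the last vowel is.
"mimaw" has last vowel 'a'. The stems whose last vowel is 'a' (lemnal → lelemnal, salwap → sasalwap, sirhewaw → sisirhewaw) repeat the first consonant+vowel as a prefix.
The other pattern: stems whose last vowel is 'e' add the prefix no-.
So mimaw → mimimaw.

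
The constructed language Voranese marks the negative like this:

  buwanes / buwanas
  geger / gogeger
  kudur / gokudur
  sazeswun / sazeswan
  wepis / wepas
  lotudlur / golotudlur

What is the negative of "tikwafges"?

"tikwafges" ends in -s. The stems ending in -s (wepis → wepas, buwanes → buwanas) change the last vowel to 'a'.
So tikwafges → tikwafgas.

tikwafgas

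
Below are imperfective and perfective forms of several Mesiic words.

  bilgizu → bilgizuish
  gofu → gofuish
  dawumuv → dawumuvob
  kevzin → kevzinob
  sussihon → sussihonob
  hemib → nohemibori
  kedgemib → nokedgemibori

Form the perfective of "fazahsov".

"fazahsov" ends in -v. The one such stem in the data (dawumuv → dawumuvob) adds -ob, so the same rule applies.
The other patterns: stems ending in -u add -ish; stems ending in -b add no- … -ori around the stem.
So fazahsov → fazahsovob.

fazahsovob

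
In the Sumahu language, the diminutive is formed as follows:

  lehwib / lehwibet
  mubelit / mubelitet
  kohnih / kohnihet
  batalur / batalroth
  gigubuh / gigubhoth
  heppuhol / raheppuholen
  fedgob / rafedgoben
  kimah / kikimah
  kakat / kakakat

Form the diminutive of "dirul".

dirloth

kohnih and gigubuh both end in -h yet inflect differently (kohnihet, gigubhoth), so the final letter is not what conditions the rule; the last vowel is.
"dirul" has last vowel 'u'. The stems whose last vowel is 'u' (batalur → batalroth, gigubuh → gigubhoth) delete the last vowel and add -oth.
So dirul → dirloth.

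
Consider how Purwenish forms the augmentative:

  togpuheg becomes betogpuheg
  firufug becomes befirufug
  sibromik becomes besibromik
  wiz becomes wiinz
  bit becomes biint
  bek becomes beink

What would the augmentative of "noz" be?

noinz

"noz" has 1 vowel. The stems with 1 vowel (wiz → wiinz, bit → biint, bek → beink) insert -in- after the first vowel.
The other pattern: stems with 3 vowels add the prefix be-.
So noz → noinz.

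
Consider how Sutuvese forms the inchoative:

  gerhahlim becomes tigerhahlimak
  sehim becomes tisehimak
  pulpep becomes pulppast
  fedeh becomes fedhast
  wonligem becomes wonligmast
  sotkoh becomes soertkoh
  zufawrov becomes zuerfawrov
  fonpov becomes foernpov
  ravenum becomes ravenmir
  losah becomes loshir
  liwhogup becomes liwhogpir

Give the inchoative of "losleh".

"losleh" has last vowel 'e'. The stems whose last vowel is 'e' (pulpep → pulppast, fedeh → fedhast, wonligem → wonligmast) delete the last vowel and add -ast.
The other patterns: stems whose last vowel is 'i' add ti- … -ak around the stem; stems whose last vowel is 'o' insert -er- after the first vowel; stems whose last vowel is 'a' or 'u' delete the last vowel and add -ir.
So losleh → loslhast.

loslhast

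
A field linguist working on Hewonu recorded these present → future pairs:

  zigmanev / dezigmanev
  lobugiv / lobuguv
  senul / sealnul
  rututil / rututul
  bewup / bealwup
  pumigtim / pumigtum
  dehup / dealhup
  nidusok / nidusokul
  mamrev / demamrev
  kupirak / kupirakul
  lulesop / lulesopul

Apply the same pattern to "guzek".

zigmanev and lobugiv both end in -v yet inflect differently (dezigmanev, lobuguv), so the final letter is not what conditions the rule; the last vowel is.
"guzek" has last vowel 'e'. The stems whose last vowel is 'e' (zigmanev → dezigmanev, mamrev → demamrev) add the prefix de-.
So guzek → deguzek.

deguzek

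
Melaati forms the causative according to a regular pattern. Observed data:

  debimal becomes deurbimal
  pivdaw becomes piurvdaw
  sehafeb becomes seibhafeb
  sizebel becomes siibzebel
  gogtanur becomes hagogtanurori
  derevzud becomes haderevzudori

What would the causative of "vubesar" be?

debimal and sizebel both end in -l yet inflect differently (deurbimal, siibzebel), so the final letter is not what conditions the rule; the last vowel is.
"vubesar" has last vowel 'a'. The stems whose last vowel is 'a' (debimal → deurbimal, pivdaw → piurvdaw) insert -ur- after the first vowel.
The other patterns: stems whose last vowel is 'e' insert -ib- after the first vowel; stems whose last vowel is 'u' add ha- … -ori around the stem.
So vubesar → vuurbesar.

vuurbesar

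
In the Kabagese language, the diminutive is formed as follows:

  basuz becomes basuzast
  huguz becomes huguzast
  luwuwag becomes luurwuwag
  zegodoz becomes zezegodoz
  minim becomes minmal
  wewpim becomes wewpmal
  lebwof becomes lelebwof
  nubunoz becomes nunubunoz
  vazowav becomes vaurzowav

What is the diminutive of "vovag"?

vourvag

basuz and zegodoz both end in -z yet inflect differently (basuzast, zezegodoz), so the final letter is not what conditions the rule; the last vowel is.
"vovag" has last vowel 'a'. The stems whose last vowel is 'a' (vazowav → vaurzowav, luwuwag → luurwuwag) insert -ur- after the first vowel.
The other patterns: stems whose last vowel is 'u' add -ast; stems whose last vowel is 'o' repeat the first consonant+vowel as a prefix; stems whose last vowel is 'i' delete the last vowel and add -al.
So vovag → vourvag.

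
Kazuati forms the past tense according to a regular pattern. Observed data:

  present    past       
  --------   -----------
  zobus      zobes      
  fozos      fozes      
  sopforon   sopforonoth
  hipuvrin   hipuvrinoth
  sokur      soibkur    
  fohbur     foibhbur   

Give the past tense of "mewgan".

mewganoth

"mewgan" ends in -n. The stems ending in -n (sopforon → sopforonoth, hipuvrin → hipuvrinoth) add -oth.
The other patterns: stems ending in -s change the last vowel to 'e'; stems ending in -r insert -ib- after the first vowel.
So mewgan → mewganoth.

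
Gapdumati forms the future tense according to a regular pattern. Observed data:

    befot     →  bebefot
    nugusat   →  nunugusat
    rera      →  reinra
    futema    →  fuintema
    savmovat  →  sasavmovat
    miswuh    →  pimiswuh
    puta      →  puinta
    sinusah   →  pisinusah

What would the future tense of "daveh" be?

"daveh" ends in -h. The stems ending in -h (sinusah → pisinusah, miswuh → pimiswuh) add the prefix pi-.
The other patterns: stems ending in -t repeat the first consonant+vowel as a prefix; stems ending in -a insert -in- after the first vowel.
So daveh → pidaveh.

pidaveh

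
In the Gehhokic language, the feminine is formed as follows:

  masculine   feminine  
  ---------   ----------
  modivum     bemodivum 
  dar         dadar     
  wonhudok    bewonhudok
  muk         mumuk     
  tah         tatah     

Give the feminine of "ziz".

muk and wonhudok both end in -k yet inflect differently (mumuk, bewonhudok), so the final letter is not what conditions the rule; the number of vowels is.
"ziz" has 1 vowel. The stems with 1 vowel (dar → dadar, muk → mumuk, tah → tatah) repeat the first consonant+vowel as a prefix.
The other pattern: stems with 3 vowels add the prefix be-.
So ziz → ziziz.

ziziz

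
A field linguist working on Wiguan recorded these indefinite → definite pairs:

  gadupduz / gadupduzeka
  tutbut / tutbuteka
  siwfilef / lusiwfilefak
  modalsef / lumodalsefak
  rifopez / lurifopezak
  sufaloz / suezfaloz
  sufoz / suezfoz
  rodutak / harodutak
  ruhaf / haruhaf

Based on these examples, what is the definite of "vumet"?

gadupduz and rifopez both end in -z yet inflect differently (gadupduzeka, lurifopezak), so the final letter is not what conditions the rule; the last vowel is.
"vumet" has last vowel 'e'. The stems whose last vowel is 'e' (siwfilef → lusiwfilefak, modalsef → lumodalsefak, rifopez → lurifopezak) add lu- … -ak around the stem.
So vumet → luvumetak.

luvumetak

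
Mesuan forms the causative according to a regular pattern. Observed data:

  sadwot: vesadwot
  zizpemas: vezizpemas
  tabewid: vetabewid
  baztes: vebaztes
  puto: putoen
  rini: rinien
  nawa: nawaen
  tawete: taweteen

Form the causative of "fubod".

vefubod

sadwot and puto both have last vowel 'o' yet inflect differently (vesadwot, putoen), so the last vowel is not what conditions the rule; whether the stem ends in a vowel or a consonant is.
"fubod" ends in a consonant. The stems ending in a consonant (sadwot → vesadwot, zizpemas → vezizpemas, tabewid → vetabewid) add the prefix ve-.
The other pattern: stems ending in a vowel add -en.
So fubod → vefubod.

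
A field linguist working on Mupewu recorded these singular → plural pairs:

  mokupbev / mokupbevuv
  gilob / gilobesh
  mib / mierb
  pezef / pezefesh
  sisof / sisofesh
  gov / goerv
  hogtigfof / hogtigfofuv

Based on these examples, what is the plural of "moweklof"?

moweklofuv

"moweklof" has 3 vowels. The stems with 3 vowels (hogtigfof → hogtigfofuv, mokupbev → mokupbevuv) add -uv.
The other patterns: stems with 1 vowel insert -er- after the first vowel; stems with 2 vowels add -esh.
So moweklof → moweklofuv.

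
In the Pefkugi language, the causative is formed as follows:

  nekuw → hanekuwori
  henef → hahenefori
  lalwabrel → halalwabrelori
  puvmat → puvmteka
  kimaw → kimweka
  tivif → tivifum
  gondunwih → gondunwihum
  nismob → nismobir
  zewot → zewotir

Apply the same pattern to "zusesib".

"zusesib" has last vowel 'i'. The stems whose last vowel is 'i' (tivif → tivifum, gondunwih → gondunwihum) add -um.
The other patterns: stems whose last vowel is 'e' or 'u' add ha- … -ori around the stem; stems whose last vowel is 'a' delete the last vowel and add -eka; stems whose last vowel is 'o' add -ir.
So zusesib → zusesibum.

zusesibum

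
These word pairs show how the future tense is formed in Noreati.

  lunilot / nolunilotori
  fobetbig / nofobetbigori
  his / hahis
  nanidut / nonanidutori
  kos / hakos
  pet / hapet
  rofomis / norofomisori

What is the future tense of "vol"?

pet and nanidut both end in -t yet inflect differently (hapet, nonanidutori), so the final letter is not what conditions the rule; the number of vowels is.
"vol" has 1 vowel. The stems with 1 vowel (his → hahis, pet → hapet, kos → hakos) add the prefix ha-.
The other pattern: stems with 3 vowels add no- … -ori around the stem.
So vol → havol.

havol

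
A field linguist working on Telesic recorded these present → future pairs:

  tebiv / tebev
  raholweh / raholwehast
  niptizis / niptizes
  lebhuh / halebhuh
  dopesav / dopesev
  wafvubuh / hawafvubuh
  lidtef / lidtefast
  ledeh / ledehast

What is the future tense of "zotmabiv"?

"zotmabiv" has last vowel 'i'. The stems whose last vowel is 'i' (niptizis → niptizes, tebiv → tebev) change the last vowel to 'e'.
So zotmabiv → zotmabev.

zotmabev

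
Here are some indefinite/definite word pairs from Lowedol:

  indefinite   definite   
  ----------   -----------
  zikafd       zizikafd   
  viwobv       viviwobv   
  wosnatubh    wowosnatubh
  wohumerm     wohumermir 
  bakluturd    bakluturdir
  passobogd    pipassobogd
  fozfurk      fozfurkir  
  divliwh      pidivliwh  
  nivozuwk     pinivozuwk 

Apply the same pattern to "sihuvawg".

pisihuvawg

nivozuwk and fozfurk both end in -k yet inflect differently (pinivozuwk, fozfurkir), so the final letter is not what conditions the rule; the second-to-last letter is.
"sihuvawg" has second-to-last letter 'w'. The stems whose second-to-last letter is 'w' (divliwh → pidivliwh, nivozuwk → pinivozuwk) add the prefix pi-.
So sihuvawg → pisihuvawg.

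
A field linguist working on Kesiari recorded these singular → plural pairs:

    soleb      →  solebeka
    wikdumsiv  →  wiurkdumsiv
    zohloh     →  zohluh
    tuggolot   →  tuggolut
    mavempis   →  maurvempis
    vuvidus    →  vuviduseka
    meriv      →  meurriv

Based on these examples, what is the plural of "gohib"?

gourhib

mavempis and vuvidus both end in -s yet inflect differently (maurvempis, vuviduseka), so the final letter is not what conditions the rule; the last vowel is.
"gohib" has last vowel 'i'. The stems whose last vowel is 'i' (mavempis → maurvempis, wikdumsiv → wiurkdumsiv, meriv → meurriv) insert -ur- after the first vowel.
The other patterns: stems whose last vowel is 'o' change the last vowel to 'u'; stems whose last vowel is 'e' or 'u' add -eka.
So gohib → gourhib.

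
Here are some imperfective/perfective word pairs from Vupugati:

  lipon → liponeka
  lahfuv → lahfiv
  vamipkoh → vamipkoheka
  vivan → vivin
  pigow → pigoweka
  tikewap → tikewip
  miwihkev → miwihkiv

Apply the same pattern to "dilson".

dilsoneka

"dilson" has last vowel 'o'. The stems whose last vowel is 'o' (vamipkoh → vamipkoheka, pigow → pigoweka, lipon → liponeka) add -eka.
So dilson → dilsoneka.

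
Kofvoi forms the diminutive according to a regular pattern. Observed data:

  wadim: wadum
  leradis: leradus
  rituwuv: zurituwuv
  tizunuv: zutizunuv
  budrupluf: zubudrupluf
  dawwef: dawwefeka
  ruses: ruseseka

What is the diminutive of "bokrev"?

bokreveka

"bokrev" has last vowel 'e'. The stems whose last vowel is 'e' (dawwef → dawwefeka, ruses → ruseseka) add -eka.
The other patterns: stems whose last vowel is 'i' change the last vowel to 'u'; stems whose last vowel is 'u' add the prefix zu-.
So bokrev → bokreveka.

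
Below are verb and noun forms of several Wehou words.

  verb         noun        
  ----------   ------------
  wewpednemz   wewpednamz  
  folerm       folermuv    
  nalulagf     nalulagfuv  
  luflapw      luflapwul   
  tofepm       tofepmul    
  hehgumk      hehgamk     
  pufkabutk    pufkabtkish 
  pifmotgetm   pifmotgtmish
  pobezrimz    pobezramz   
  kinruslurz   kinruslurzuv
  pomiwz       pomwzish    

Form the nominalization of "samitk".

samtkish

hehgumk and pufkabutk both end in -k yet inflect differently (hehgamk, pufkabtkish), so the final letter is not what conditions the rule; the second-to-last letter is.
"samitk" has second-to-last letter 't'. The stems whose second-to-last letter is 't' (pufkabutk → pufkabtkish, pifmotgetm → pifmotgtmish) delete the last vowel and add -ish.
The other patterns: stems whose second-to-last letter is 'm' change the last vowel to 'a'; stems whose second-to-last letter is 'p' add -ul; stems whose second-to-last letter is 'g' or 'r' add -uv.
So samitk → samtkish.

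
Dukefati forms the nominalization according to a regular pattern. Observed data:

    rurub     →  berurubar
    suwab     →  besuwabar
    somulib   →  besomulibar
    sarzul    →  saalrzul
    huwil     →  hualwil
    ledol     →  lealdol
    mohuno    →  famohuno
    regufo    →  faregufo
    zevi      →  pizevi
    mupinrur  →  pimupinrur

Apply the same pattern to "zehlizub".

bezehlizubar

"zehlizub" ends in -b. The stems ending in -b (rurub → berurubar, suwab → besuwabar, somulib → besomulibar) add be- … -ar around the stem.
The other patterns: stems ending in -l insert -al- after the first vowel; stems ending in -o add the prefix fa-; stems ending in -i or -r add the prefix pi-.
So zehlizub → bezehlizubar.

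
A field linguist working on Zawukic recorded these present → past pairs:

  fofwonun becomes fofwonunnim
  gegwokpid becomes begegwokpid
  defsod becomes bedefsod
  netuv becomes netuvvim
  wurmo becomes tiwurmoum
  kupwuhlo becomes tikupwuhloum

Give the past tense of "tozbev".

wurmo and defsod both have last vowel 'o' yet inflect differently (tiwurmoum, bedefsod), so the last vowel is not what conditions the rule; the final letter is.
"tozbev" ends in -v. The one such stem in the data (netuv → netuvvim) doubles the final consonant and adds -im (as does fofwonun), so the same rule applies.
The other patterns: stems ending in -o add ti- … -um around the stem; stems ending in -d add the prefix be-.
So tozbev → tozbevvim.

tozbevvim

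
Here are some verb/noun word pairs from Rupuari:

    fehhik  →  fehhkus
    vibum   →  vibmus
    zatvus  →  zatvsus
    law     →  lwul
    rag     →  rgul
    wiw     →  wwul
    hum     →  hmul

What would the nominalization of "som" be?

vibum and hum both end in -m yet inflect differently (vibmus, hmul), so the final letter is not what conditions the rule; the number of vowels is.
"som" has 1 vowel. The stems with 1 vowel (law → lwul, rag → rgul, wiw → wwul) delete the last vowel and add -ul.
The other pattern: stems with 2 vowels delete the last vowel and add -us.
So som → smul.

smul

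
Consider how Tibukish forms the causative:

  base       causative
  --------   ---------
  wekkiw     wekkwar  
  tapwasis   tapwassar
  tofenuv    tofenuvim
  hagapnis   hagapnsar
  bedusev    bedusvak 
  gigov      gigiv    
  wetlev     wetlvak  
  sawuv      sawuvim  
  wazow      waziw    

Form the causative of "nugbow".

nugbiw

tofenuv and bedusev both end in -v yet inflect differently (tofenuvim, bedusvak), so the final letter is not what conditions the rule; the last vowel is.
"nugbow" has last vowel 'o'. The stems whose last vowel is 'o' (gigov → gigiv, wazow → waziw) change the last vowel to 'i'.
So nugbow → nugbiw.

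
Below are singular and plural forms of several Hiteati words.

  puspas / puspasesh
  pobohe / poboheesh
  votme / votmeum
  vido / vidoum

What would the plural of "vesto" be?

vestoum

"vesto" begins with v-. The stems beginning with v- (vido → vidoum, votme → votmeum) add -um.
The other pattern: stems beginning with p- add -esh.
So vesto → vestoum.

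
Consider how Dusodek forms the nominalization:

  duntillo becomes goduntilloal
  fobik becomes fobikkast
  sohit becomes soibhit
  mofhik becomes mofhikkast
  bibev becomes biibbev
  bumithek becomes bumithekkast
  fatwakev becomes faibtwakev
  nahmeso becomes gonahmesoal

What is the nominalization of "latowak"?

"latowak" ends in -k. The stems ending in -k (bumithek → bumithekkast, fobik → fobikkast, mofhik → mofhikkast) double the final consonant and add -ast.
So latowak → latowakkast.

latowakkast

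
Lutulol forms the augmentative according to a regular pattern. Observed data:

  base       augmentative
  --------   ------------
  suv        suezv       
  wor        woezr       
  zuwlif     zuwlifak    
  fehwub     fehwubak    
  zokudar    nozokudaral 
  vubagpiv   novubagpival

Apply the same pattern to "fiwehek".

nofiwehekal

wor and zokudar both end in -r yet inflect differently (woezr, nozokudaral), so the final letter is not what conditions the rule; the number of vowels is.
"fiwehek" has 3 vowels. The stems with 3 vowels (zokudar → nozokudaral, vubagpiv → novubagpival) add no- … -al around the stem.
The other patterns: stems with 1 vowel insert -ez- after the first vowel; stems with 2 vowels add -ak.
So fiwehek → nofiwehekal.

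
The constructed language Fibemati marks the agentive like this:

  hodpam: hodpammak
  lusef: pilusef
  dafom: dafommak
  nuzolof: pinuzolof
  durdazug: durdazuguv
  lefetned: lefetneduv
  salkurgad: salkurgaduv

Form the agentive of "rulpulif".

"rulpulif" ends in -f. The stems ending in -f (nuzolof → pinuzolof, lusef → pilusef) add the prefix pi-.
The other patterns: stems ending in -m double the final consonant and add -ak; stems ending in -d or -g add -uv.
So rulpulif → pirulpulif.

pirulpulif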